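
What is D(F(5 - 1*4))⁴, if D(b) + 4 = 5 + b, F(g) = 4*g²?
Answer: 625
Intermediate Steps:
D(b) = 1 + b (D(b) = -4 + (5 + b) = 1 + b)
D(F(5 - 1*4))⁴ = (1 + 4*(5 - 1*4)²)⁴ = (1 + 4*(5 - 4)²)⁴ = (1 + 4*1²)⁴ = (1 + 4*1)⁴ = (1 + 4)⁴ = 5⁴ = 625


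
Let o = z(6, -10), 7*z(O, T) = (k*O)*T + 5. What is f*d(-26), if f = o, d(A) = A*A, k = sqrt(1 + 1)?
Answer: 3380/7 - 40560*sqrt(2)/7 ≈ -7711.5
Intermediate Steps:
k = sqrt(2) ≈ 1.4142
z(O, T) = 5/7 + O*T*sqrt(2)/7 (z(O, T) = ((sqrt(2)*O)*T + 5)/7 = ((O*sqrt(2))*T + 5)/7 = (O*T*sqrt(2) + 5)/7 = (5 + O*T*sqrt(2))/7 = 5/7 + O*T*sqrt(2)/7)
d(A) = A**2
o = 5/7 - 60*sqrt(2)/7 (o = 5/7 + (1/7)*6*(-10)*sqrt(2) = 5/7 - 60*sqrt(2)/7 ≈ -11.408)
f = 5/7 - 60*sqrt(2)/7 ≈ -11.408
f*d(-26) = (5/7 - 60*sqrt(2)/7)*(-26)**2 = (5/7 - 60*sqrt(2)/7)*676 = 3380/7 - 40560*sqrt(2)/7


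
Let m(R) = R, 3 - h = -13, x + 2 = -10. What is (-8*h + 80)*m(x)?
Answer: 576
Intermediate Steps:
x = -12 (x = -2 - 10 = -12)
h = 16 (h = 3 - 1*(-13) = 3 + 13 = 16)
(-8*h + 80)*m(x) = (-8*16 + 80)*(-12) = (-128 + 80)*(-12) = -48*(-12) = 576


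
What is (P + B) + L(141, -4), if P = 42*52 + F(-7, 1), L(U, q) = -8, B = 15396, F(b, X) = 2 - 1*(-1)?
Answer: 17575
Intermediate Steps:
F(b, X) = 3 (F(b, X) = 2 + 1 = 3)
P = 2187 (P = 42*52 + 3 = 2184 + 3 = 2187)
(P + B) + L(141, -4) = (2187 + 15396) - 8 = 17583 - 8 = 17575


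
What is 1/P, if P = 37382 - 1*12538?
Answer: 1/24844 ≈ 4.0251e-5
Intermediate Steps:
P = 24844 (P = 37382 - 12538 = 24844)
1/P = 1/24844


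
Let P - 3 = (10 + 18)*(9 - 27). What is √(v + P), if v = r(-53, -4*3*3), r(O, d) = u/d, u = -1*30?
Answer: I*√18006/6 ≈ 22.364*I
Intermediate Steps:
u = -30
P = -501 (P = 3 + (10 + 18)*(9 - 27) = 3 + 28*(-18) = 3 - 504 = -501)
r(O, d) = -30/d
v = ⅚ (v = -30/(-4*3*3) = -30/((-12*3)) = -30/(-36) = -30*(-1/36) = ⅚ ≈ 0.83333)
√(v + P) = √(⅚ - 501) = √(-3001/6) = I*√18006/6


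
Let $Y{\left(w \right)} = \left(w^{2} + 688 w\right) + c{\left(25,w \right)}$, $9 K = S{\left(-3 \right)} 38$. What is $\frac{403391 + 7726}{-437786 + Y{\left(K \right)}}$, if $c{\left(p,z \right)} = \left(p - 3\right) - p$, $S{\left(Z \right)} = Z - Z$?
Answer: $- \frac{411117}{437789} \approx -0.93908$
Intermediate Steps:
$S{\left(Z \right)} = 0$
$K = 0$ ($K = \frac{0 \cdot 38}{9} = \frac{1}{9} \cdot 0 = 0$)
$c{\left(p,z \right)} = -3$ ($c{\left(p,z \right)} = \left(p - 3\right) - p = \left(-3 + p\right) - p = -3$)
$Y{\left(w \right)} = -3 + w^{2} + 688 w$ ($Y{\left(w \right)} = \left(w^{2} + 688 w\right) - 3 = -3 + w^{2} + 688 w$)
$\frac{403391 + 7726}{-437786 + Y{\left(K \right)}} = \frac{403391 + 7726}{-437786 + \left(-3 + 0^{2} + 688 \cdot 0\right)} = \frac{411117}{-437786 + \left(-3 + 0 + 0\right)} = \frac{411117}{-437786 - 3} = \frac{411117}{-437789} = 411117 \left(- \frac{1}{437789}\right) = - \frac{411117}{437789}$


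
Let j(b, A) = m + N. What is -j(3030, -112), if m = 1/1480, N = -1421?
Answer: 2103079/1480 ≈ 1421.0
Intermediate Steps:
m = 1/1480 ≈ 0.00067568
j(b, A) = -2103079/1480 (j(b, A) = 1/1480 - 1421 = -2103079/1480)
-j(3030, -112) = -1*(-2103079/1480) = 2103079/1480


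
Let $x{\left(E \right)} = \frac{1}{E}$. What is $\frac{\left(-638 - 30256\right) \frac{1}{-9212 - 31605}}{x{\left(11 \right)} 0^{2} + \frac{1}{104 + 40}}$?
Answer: $\frac{4448736}{40817} \approx 108.99$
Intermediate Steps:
$\frac{\left(-638 - 30256\right) \frac{1}{-9212 - 31605}}{x{\left(11 \right)} 0^{2} + \frac{1}{104 + 40}} = \frac{\left(-638 - 30256\right) \frac{1}{-9212 - 31605}}{\frac{0^{2}}{11} + \frac{1}{104 + 40}} = \frac{\left(-30894\right) \frac{1}{-40817}}{\frac{1}{11} \cdot 0 + \frac{1}{144}} = \frac{\left(-30894\right) \left(- \frac{1}{40817}\right)}{0 + \frac{1}{144}} = \frac{30894 \frac{1}{\frac{1}{144}}}{40817} = \frac{30894}{40817} \cdot 144 = \frac{4448736}{40817}$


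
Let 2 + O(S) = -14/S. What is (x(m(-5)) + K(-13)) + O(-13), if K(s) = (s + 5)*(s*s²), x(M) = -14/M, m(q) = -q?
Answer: 1142198/65 ≈ 17572.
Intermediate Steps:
K(s) = s³*(5 + s) (K(s) = (5 + s)*s³ = s³*(5 + s))
O(S) = -2 - 14/S
(x(m(-5)) + K(-13)) + O(-13) = (-14/((-1*(-5))) + (-13)³*(5 - 13)) + (-2 - 14/(-13)) = (-14/5 - 2197*(-8)) + (-2 - 14*(-1/13)) = (-14*⅕ + 17576) + (-2 + 14/13) = (-14/5 + 17576) - 12/13 = 87866/5 - 12/13 = 1142198/65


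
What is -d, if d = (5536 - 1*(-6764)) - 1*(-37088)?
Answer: -49388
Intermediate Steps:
d = 49388 (d = (5536 + 6764) + 37088 = 12300 + 37088 = 49388)
-d = -1*49388 = -49388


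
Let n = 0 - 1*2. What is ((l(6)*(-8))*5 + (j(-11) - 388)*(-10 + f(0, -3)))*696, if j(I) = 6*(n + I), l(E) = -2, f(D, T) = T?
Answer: 4272048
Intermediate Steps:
n = -2 (n = 0 - 2 = -2)
j(I) = -12 + 6*I (j(I) = 6*(-2 + I) = -12 + 6*I)
((l(6)*(-8))*5 + (j(-11) - 388)*(-10 + f(0, -3)))*696 = (-2*(-8)*5 + ((-12 + 6*(-11)) - 388)*(-10 - 3))*696 = (16*5 + ((-12 - 66) - 388)*(-13))*696 = (80 + (-78 - 388)*(-13))*696 = (80 - 466*(-13))*696 = (80 + 6058)*696 = 6138*696 = 4272048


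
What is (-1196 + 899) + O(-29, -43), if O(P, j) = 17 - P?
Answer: -251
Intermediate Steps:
(-1196 + 899) + O(-29, -43) = (-1196 + 899) + (17 - 1*(-29)) = -297 + (17 + 29) = -297 + 46 = -251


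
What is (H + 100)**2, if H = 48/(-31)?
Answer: 9314704/961 ≈ 9692.7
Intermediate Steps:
H = -48/31 (H = 48*(-1/31) = -48/31 ≈ -1.5484)
(H + 100)**2 = (-48/31 + 100)**2 = (3052/31)**2 = 9314704/961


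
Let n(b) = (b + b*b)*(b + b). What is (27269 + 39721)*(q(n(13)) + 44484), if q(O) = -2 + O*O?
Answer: 1503008138940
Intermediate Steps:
n(b) = 2*b*(b + b²) (n(b) = (b + b²)*(2*b) = 2*b*(b + b²))
q(O) = -2 + O²
(27269 + 39721)*(q(n(13)) + 44484) = (27269 + 39721)*((-2 + (2*13²*(1 + 13))²) + 44484) = 66990*((-2 + (2*169*14)²) + 44484) = 66990*((-2 + 4732²) + 44484) = 66990*((-2 + 22391824) + 44484) = 66990*(22391822 + 44484) = 66990*22436306 = 1503008138940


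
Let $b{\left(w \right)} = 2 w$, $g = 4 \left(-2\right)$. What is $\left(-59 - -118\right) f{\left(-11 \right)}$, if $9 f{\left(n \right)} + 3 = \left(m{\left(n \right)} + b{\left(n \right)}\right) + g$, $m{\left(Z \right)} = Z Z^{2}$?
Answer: $- \frac{80476}{9} \approx -8941.8$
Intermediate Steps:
$g = -8$
$m{\left(Z \right)} = Z^{3}$
$f{\left(n \right)} = - \frac{11}{9} + \frac{n^{3}}{9} + \frac{2 n}{9}$ ($f{\left(n \right)} = - \frac{1}{3} + \frac{\left(n^{3} + 2 n\right) - 8}{9} = - \frac{1}{3} + \frac{-8 + n^{3} + 2 n}{9} = - \frac{1}{3} + \left(- \frac{8}{9} + \frac{n^{3}}{9} + \frac{2 n}{9}\right) = - \frac{11}{9} + \frac{n^{3}}{9} + \frac{2 n}{9}$)
$\left(-59 - -118\right) f{\left(-11 \right)} = \left(-59 - -118\right) \left(- \frac{11}{9} + \frac{\left(-11\right)^{3}}{9} + \frac{2}{9} \left(-11\right)\right) = \left(-59 + 118\right) \left(- \frac{11}{9} + \frac{1}{9} \left(-1331\right) - \frac{22}{9}\right) = 59 \left(- \frac{11}{9} - \frac{1331}{9} - \frac{22}{9}\right) = 59 \left(- \frac{1364}{9}\right) = - \frac{80476}{9}$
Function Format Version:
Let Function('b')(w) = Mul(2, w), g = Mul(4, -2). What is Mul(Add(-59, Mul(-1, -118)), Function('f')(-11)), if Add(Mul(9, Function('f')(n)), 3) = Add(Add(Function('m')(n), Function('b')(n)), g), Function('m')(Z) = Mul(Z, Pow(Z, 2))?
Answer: Rational(-80476, 9) ≈ -8941.8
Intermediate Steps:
g = -8
Function('m')(Z) = Pow(Z, 3)
Function('f')(n) = Add(Rational(-11, 9), Mul(Rational(1, 9), Pow(n, 3)), Mul(Rational(2, 9), n)) (Function('f')(n) = Add(Rational(-1, 3), Mul(Rational(1, 9), Add(Add(Pow(n, 3), Mul(2, n)), -8))) = Add(Rational(-1, 3), Mul(Rational(1, 9), Add(-8, Pow(n, 3), Mul(2, n)))) = Add(Rational(-1, 3), Add(Rational(-8, 9), Mul(Rational(1, 9), Pow(n, 3)), Mul(Rational(2, 9), n))) = Add(Rational(-11, 9), Mul(Rational(1, 9), Pow(n, 3)), Mul(Rational(2, 9), n)))
Mul(Add(-59, Mul(-1, -118)), Function('f')(-11)) = Mul(Add(-59, Mul(-1, -118)), Add(Rational(-11, 9), Mul(Rational(1, 9), Pow(-11, 3)), Mul(Rational(2, 9), -11))) = Mul(Add(-59, 118), Add(Rational(-11, 9), Mul(Rational(1, 9), -1331), Rational(-22, 9))) = Mul(59, Add(Rational(-11, 9), Rational(-1331, 9), Rational(-22, 9))) = Mul(59, Rational(-1364, 9)) = Rational(-80476, 9)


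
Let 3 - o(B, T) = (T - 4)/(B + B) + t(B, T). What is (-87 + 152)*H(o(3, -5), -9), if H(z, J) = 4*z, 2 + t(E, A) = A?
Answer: 2990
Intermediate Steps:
t(E, A) = -2 + A
o(B, T) = 5 - T - (-4 + T)/(2*B) (o(B, T) = 3 - ((T - 4)/(B + B) + (-2 + T)) = 3 - ((-4 + T)/((2*B)) + (-2 + T)) = 3 - ((-4 + T)*(1/(2*B)) + (-2 + T)) = 3 - ((-4 + T)/(2*B) + (-2 + T)) = 3 - (-2 + T + (-4 + T)/(2*B)) = 3 + (2 - T - (-4 + T)/(2*B)) = 5 - T - (-4 + T)/(2*B))
(-87 + 152)*H(o(3, -5), -9) = (-87 + 152)*(4*((2 - ½*(-5) - 1*3*(-5 - 5))/3)) = 65*(4*((2 + 5/2 - 1*3*(-10))/3)) = 65*(4*((2 + 5/2 + 30)/3)) = 65*(4*((⅓)*(69/2))) = 65*(4*(23/2)) = 65*46 = 2990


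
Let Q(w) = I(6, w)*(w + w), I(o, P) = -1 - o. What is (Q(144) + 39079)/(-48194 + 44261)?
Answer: -37063/3933 ≈ -9.4236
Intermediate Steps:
Q(w) = -14*w (Q(w) = (-1 - 1*6)*(w + w) = (-1 - 6)*(2*w) = -14*w)
(Q(144) + 39079)/(-48194 + 44261) = (-14*144 + 39079)/(-48194 + 44261) = (-2016 + 39079)/(-3933) = 37063*(-1/3933) = -37063/3933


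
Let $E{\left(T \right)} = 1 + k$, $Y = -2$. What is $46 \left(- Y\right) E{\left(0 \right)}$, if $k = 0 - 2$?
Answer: $-92$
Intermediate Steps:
$k = -2$
$E{\left(T \right)} = -1$ ($E{\left(T \right)} = 1 - 2 = -1$)
$46 \left(- Y\right) E{\left(0 \right)} = 46 \left(\left(-1\right) \left(-2\right)\right) \left(-1\right) = 46 \cdot 2 \left(-1\right) = 92 \left(-1\right) = -92$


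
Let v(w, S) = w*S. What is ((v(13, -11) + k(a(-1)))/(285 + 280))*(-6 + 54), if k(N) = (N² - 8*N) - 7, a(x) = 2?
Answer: -7776/565 ≈ -13.763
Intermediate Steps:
v(w, S) = S*w
k(N) = -7 + N² - 8*N
((v(13, -11) + k(a(-1)))/(285 + 280))*(-6 + 54) = ((-11*13 + (-7 + 2² - 8*2))/(285 + 280))*(-6 + 54) = ((-143 + (-7 + 4 - 16))/565)*48 = ((-143 - 19)*(1/565))*48 = -162*1/565*48 = -162/565*48 = -7776/565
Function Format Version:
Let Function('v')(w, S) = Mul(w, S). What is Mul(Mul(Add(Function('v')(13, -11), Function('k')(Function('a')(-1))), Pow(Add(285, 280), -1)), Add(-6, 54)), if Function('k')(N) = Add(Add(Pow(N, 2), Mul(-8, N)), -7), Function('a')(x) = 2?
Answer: Rational(-7776, 565) ≈ -13.763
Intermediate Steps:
Function('v')(w, S) = Mul(S, w)
Function('k')(N) = Add(-7, Pow(N, 2), Mul(-8, N))
Mul(Mul(Add(Function('v')(13, -11), Function('k')(Function('a')(-1))), Pow(Add(285, 280), -1)), Add(-6, 54)) = Mul(Mul(Add(Mul(-11, 13), Add(-7, Pow(2, 2), Mul(-8, 2))), Pow(Add(285, 280), -1)), Add(-6, 54)) = Mul(Mul(Add(-143, Add(-7, 4, -16)), Pow(565, -1)), 48) = Mul(Mul(Add(-143, -19), Rational(1, 565)), 48) = Mul(Mul(-162, Rational(1, 565)), 48) = Mul(Rational(-162, 565), 48) = Rational(-7776, 565)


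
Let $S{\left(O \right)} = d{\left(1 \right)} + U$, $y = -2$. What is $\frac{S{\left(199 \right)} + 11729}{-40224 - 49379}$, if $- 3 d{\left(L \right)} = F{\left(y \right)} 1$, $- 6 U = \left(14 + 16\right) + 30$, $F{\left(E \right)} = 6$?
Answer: $- \frac{11717}{89603} \approx -0.13077$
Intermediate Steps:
$U = -10$ ($U = - \frac{\left(14 + 16\right) + 30}{6} = - \frac{30 + 30}{6} = \left(- \frac{1}{6}\right) 60 = -10$)
$d{\left(L \right)} = -2$ ($d{\left(L \right)} = - \frac{6 \cdot 1}{3} = \left(- \frac{1}{3}\right) 6 = -2$)
$S{\left(O \right)} = -12$ ($S{\left(O \right)} = -2 - 10 = -12$)
$\frac{S{\left(199 \right)} + 11729}{-40224 - 49379} = \frac{-12 + 11729}{-40224 - 49379} = \frac{11717}{-89603} = 11717 \left(- \frac{1}{89603}\right) = - \frac{11717}{89603}$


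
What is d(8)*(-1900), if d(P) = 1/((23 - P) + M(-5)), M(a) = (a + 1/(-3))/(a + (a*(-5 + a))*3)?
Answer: -826500/6509 ≈ -126.98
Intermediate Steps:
M(a) = (-⅓ + a)/(a + 3*a*(-5 + a)) (M(a) = (a - ⅓)/(a + 3*a*(-5 + a)) = (-⅓ + a)/(a + 3*a*(-5 + a)))
d(P) = 1/(9989/435 - P) (d(P) = 1/((23 - P) + (-⅓ - 5)/((-5)*(-14 + 3*(-5)))) = 1/((23 - P) - ⅕*(-16/3)/(-14 - 15)) = 1/((23 - P) - ⅕*(-16/3)/(-29)) = 1/((23 - P) - ⅕*(-1/29)*(-16/3)) = 1/((23 - P) - 16/435) = 1/(9989/435 - P))
d(8)*(-1900) = -435/(-9989 + 435*8)*(-1900) = -435/(-9989 + 3480)*(-1900) = -435/(-6509)*(-1900) = -435*(-1/6509)*(-1900) = (435/6509)*(-1900) = -826500/6509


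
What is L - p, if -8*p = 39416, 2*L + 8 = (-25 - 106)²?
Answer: 27007/2 ≈ 13504.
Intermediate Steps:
L = 17153/2 (L = -4 + (-25 - 106)²/2 = -4 + (½)*(-131)² = -4 + (½)*17161 = -4 + 17161/2 = 17153/2 ≈ 8576.5)
p = -4927 (p = -⅛*39416 = -4927)
L - p = 17153/2 - 1*(-4927) = 17153/2 + 4927 = 27007/2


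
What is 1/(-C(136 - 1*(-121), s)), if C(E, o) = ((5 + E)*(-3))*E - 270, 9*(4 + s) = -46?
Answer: 1/202272 ≈ 4.9438e-6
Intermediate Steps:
s = -82/9 (s = -4 + (1/9)*(-46) = -4 - 46/9 = -82/9 ≈ -9.1111)
C(E, o) = -270 + E*(-15 - 3*E) (C(E, o) = (-15 - 3*E)*E - 270 = E*(-15 - 3*E) - 270 = -270 + E*(-15 - 3*E))
1/(-C(136 - 1*(-121), s)) = 1/(-(-270 - 15*(136 - 1*(-121)) - 3*(136 - 1*(-121))**2)) = 1/(-(-270 - 15*(136 + 121) - 3*(136 + 121)**2)) = 1/(-(-270 - 15*257 - 3*257**2)) = 1/(-(-270 - 3855 - 3*66049)) = 1/(-(-270 - 3855 - 198147)) = 1/(-1*(-202272)) = 1/202272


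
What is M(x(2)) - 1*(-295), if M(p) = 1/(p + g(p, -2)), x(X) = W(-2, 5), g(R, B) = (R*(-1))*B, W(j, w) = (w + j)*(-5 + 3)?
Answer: 5309/18 ≈ 294.94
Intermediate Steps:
W(j, w) = -2*j - 2*w (W(j, w) = (j + w)*(-2) = -2*j - 2*w)
g(R, B) = -B*R (g(R, B) = (-R)*B = -B*R)
x(X) = -6 (x(X) = -2*(-2) - 2*5 = 4 - 10 = -6)
M(p) = 1/(3*p) (M(p) = 1/(p - 1*(-2)*p) = 1/(p + 2*p) = 1/(3*p))
M(x(2)) - 1*(-295) = (1/3)/(-6) - 1*(-295) = (1/3)*(-1/6) + 295 = -1/18 + 295 = 5309/18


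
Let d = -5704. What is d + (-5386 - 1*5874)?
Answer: -16964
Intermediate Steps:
d + (-5386 - 1*5874) = -5704 + (-5386 - 1*5874) = -5704 + (-5386 - 5874) = -5704 - 11260 = -16964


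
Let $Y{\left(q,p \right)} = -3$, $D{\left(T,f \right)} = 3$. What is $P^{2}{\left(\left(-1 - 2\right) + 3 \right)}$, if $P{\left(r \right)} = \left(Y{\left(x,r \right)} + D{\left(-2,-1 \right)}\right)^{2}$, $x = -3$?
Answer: $0$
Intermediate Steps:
$P{\left(r \right)} = 0$ ($P{\left(r \right)} = \left(-3 + 3\right)^{2} = 0^{2} = 0$)
$P^{2}{\left(\left(-1 - 2\right) + 3 \right)} = 0^{2} = 0$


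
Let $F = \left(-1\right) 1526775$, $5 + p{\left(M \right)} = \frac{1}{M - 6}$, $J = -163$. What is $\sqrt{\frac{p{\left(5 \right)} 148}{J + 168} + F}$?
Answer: $\frac{3 i \sqrt{4241535}}{5} \approx 1235.7 i$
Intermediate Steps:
$p{\left(M \right)} = -5 + \frac{1}{-6 + M}$ ($p{\left(M \right)} = -5 + \frac{1}{M - 6} = -5 + \frac{1}{-6 + M}$)
$F = -1526775$
$\sqrt{\frac{p{\left(5 \right)} 148}{J + 168} + F} = \sqrt{\frac{\frac{31 - 25}{-6 + 5} \cdot 148}{-163 + 168} - 1526775} = \sqrt{\frac{\frac{31 - 25}{-1} \cdot 148}{5} - 1526775} = \sqrt{\left(-1\right) 6 \cdot 148 \cdot \frac{1}{5} - 1526775} = \sqrt{\left(-6\right) 148 \cdot \frac{1}{5} - 1526775} = \sqrt{\left(-888\right) \frac{1}{5} - 1526775} = \sqrt{- \frac{888}{5} - 1526775} = \sqrt{- \frac{7634763}{5}} = \frac{3 i \sqrt{4241535}}{5}$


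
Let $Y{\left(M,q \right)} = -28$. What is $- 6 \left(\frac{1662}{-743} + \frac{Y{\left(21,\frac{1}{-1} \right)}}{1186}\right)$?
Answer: $\frac{5975808}{440599} \approx 13.563$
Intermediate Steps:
$- 6 \left(\frac{1662}{-743} + \frac{Y{\left(21,\frac{1}{-1} \right)}}{1186}\right) = - 6 \left(\frac{1662}{-743} - \frac{28}{1186}\right) = - 6 \left(1662 \left(- \frac{1}{743}\right) - \frac{14}{593}\right) = - 6 \left(- \frac{1662}{743} - \frac{14}{593}\right) = \left(-6\right) \left(- \frac{995968}{440599}\right) = \frac{5975808}{440599}$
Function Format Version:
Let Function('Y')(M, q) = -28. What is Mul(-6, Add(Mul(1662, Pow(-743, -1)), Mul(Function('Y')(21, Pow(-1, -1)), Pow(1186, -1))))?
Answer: Rational(5975808, 440599) ≈ 13.563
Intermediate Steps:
Mul(-6, Add(Mul(1662, Pow(-743, -1)), Mul(Function('Y')(21, Pow(-1, -1)), Pow(1186, -1)))) = Mul(-6, Add(Mul(1662, Pow(-743, -1)), Mul(-28, Pow(1186, -1)))) = Mul(-6, Add(Mul(1662, Rational(-1, 743)), Mul(-28, Rational(1, 1186)))) = Mul(-6, Add(Rational(-1662, 743), Rational(-14, 593))) = Mul(-6, Rational(-995968, 440599)) = Rational(5975808, 440599)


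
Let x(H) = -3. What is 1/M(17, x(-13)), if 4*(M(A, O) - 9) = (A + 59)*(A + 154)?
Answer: 1/3258 ≈ 0.00030694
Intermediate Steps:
M(A, O) = 9 + (59 + A)*(154 + A)/4 (M(A, O) = 9 + ((A + 59)*(A + 154))/4 = 9 + ((59 + A)*(154 + A))/4 = 9 + (59 + A)*(154 + A)/4)
1/M(17, x(-13)) = 1/(4561/2 + (¼)*17² + (213/4)*17) = 1/(4561/2 + (¼)*289 + 3621/4) = 1/(4561/2 + 289/4 + 3621/4) = 1/3258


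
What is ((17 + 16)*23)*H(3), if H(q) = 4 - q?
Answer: 759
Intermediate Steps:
((17 + 16)*23)*H(3) = ((17 + 16)*23)*(4 - 1*3) = (33*23)*(4 - 3) = 759*1 = 759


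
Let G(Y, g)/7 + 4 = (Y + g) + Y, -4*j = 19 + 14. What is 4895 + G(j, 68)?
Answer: 10455/2 ≈ 5227.5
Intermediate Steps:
j = -33/4 (j = -(19 + 14)/4 = -1/4*33 = -33/4 ≈ -8.2500)
G(Y, g) = -28 + 7*g + 14*Y (G(Y, g) = -28 + 7*((Y + g) + Y) = -28 + 7*(g + 2*Y) = -28 + (7*g + 14*Y) = -28 + 7*g + 14*Y)
4895 + G(j, 68) = 4895 + (-28 + 7*68 + 14*(-33/4)) = 4895 + (-28 + 476 - 231/2) = 4895 + 665/2 = 10455/2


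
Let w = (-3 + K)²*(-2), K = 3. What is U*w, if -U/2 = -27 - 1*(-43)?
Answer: 0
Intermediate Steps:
U = -32 (U = -2*(-27 - 1*(-43)) = -2*(-27 + 43) = -2*16 = -32)
w = 0 (w = (-3 + 3)²*(-2) = 0²*(-2) = 0*(-2) = 0)
U*w = -32*0 = 0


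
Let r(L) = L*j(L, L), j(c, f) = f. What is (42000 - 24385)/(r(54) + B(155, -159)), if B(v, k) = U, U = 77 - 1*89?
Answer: 17615/2904 ≈ 6.0658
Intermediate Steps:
U = -12 (U = 77 - 89 = -12)
B(v, k) = -12
r(L) = L**2 (r(L) = L*L = L**2)
(42000 - 24385)/(r(54) + B(155, -159)) = (42000 - 24385)/(54**2 - 12) = 17615/(2916 - 12) = 17615/2904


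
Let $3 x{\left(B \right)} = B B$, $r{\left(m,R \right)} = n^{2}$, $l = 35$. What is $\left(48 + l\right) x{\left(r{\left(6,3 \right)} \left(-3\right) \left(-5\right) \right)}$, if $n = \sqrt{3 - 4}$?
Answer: $6225$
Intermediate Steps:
$n = i$ ($n = \sqrt{-1} = i \approx 1.0 i$)
$r{\left(m,R \right)} = -1$ ($r{\left(m,R \right)} = i^{2} = -1$)
$x{\left(B \right)} = \frac{B^{2}}{3}$ ($x{\left(B \right)} = \frac{B B}{3} = \frac{B^{2}}{3}$)
$\left(48 + l\right) x{\left(r{\left(6,3 \right)} \left(-3\right) \left(-5\right) \right)} = \left(48 + 35\right) \frac{\left(\left(-1\right) \left(-3\right) \left(-5\right)\right)^{2}}{3} = 83 \frac{\left(3 \left(-5\right)\right)^{2}}{3} = 83 \frac{\left(-15\right)^{2}}{3} = 83 \cdot \frac{1}{3} \cdot 225 = 83 \cdot 75 = 6225$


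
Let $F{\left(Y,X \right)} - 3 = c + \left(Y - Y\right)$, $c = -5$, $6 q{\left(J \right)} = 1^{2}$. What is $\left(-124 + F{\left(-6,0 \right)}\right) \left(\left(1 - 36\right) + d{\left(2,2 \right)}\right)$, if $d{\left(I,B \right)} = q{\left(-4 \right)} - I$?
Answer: $4641$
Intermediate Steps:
$q{\left(J \right)} = \frac{1}{6}$ ($q{\left(J \right)} = \frac{1^{2}}{6} = \frac{1}{6} \cdot 1 = \frac{1}{6}$)
$d{\left(I,B \right)} = \frac{1}{6} - I$
$F{\left(Y,X \right)} = -2$ ($F{\left(Y,X \right)} = 3 + \left(-5 + \left(Y - Y\right)\right) = 3 + \left(-5 + 0\right) = 3 - 5 = -2$)
$\left(-124 + F{\left(-6,0 \right)}\right) \left(\left(1 - 36\right) + d{\left(2,2 \right)}\right) = \left(-124 - 2\right) \left(\left(1 - 36\right) + \left(\frac{1}{6} - 2\right)\right) = - 126 \left(-35 + \left(\frac{1}{6} - 2\right)\right) = - 126 \left(-35 - \frac{11}{6}\right) = \left(-126\right) \left(- \frac{221}{6}\right) = 4641$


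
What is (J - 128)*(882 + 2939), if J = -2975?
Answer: -11856563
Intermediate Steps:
(J - 128)*(882 + 2939) = (-2975 - 128)*(882 + 2939) = -3103*3821 = -11856563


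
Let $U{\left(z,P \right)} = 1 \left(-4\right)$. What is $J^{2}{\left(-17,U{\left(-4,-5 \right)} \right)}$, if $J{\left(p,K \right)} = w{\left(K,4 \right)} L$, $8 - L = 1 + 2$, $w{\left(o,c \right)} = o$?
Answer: $400$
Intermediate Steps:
$L = 5$ ($L = 8 - \left(1 + 2\right) = 8 - 3 = 5$)
$U{\left(z,P \right)} = -4$
$J{\left(p,K \right)} = 5 K$ ($J{\left(p,K \right)} = K 5 = 5 K$)
$J^{2}{\left(-17,U{\left(-4,-5 \right)} \right)} = \left(5 \left(-4\right)\right)^{2} = \left(-20\right)^{2} = 400$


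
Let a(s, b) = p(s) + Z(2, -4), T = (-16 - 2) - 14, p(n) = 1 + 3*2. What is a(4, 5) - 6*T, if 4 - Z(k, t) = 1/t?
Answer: 813/4 ≈ 203.25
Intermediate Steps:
Z(k, t) = 4 - 1/t
p(n) = 7 (p(n) = 1 + 6 = 7)
T = -32 (T = -18 - 14 = -32)
a(s, b) = 45/4 (a(s, b) = 7 + (4 - 1/(-4)) = 7 + (4 - 1*(-1/4)) = 7 + (4 + 1/4) = 7 + 17/4 = 45/4)
a(4, 5) - 6*T = 45/4 - 6*(-32) = 45/4 + 192 = 813/4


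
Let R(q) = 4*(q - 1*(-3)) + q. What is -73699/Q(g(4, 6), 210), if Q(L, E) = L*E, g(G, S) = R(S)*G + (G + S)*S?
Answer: -73699/47880 ≈ -1.5392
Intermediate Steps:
R(q) = 12 + 5*q (R(q) = 4*(q + 3) + q = 4*(3 + q) + q = (12 + 4*q) + q = 12 + 5*q)
g(G, S) = G*(12 + 5*S) + S*(G + S) (g(G, S) = (12 + 5*S)*G + (G + S)*S = G*(12 + 5*S) + S*(G + S))
Q(L, E) = E*L
-73699/Q(g(4, 6), 210) = -73699*1/(210*(6² + 12*4 + 6*4*6)) = -73699*1/(210*(36 + 48 + 144)) = -73699/(210*228) = -73699/47880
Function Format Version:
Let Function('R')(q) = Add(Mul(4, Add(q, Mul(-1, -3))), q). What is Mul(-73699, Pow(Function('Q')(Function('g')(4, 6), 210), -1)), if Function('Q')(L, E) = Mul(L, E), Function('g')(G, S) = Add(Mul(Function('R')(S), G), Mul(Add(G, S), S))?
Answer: Rational(-73699, 47880) ≈ -1.5392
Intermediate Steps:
Function('R')(q) = Add(12, Mul(5, q)) (Function('R')(q) = Add(Mul(4, Add(q, 3)), q) = Add(Mul(4, Add(3, q)), q) = Add(Add(12, Mul(4, q)), q) = Add(12, Mul(5, q)))
Function('g')(G, S) = Add(Mul(G, Add(12, Mul(5, S))), Mul(S, Add(G, S))) (Function('g')(G, S) = Add(Mul(Add(12, Mul(5, S)), G), Mul(Add(G, S), S)) = Add(Mul(G, Add(12, Mul(5, S))), Mul(S, Add(G, S))))
Function('Q')(L, E) = Mul(E, L)
Mul(-73699, Pow(Function('Q')(Function('g')(4, 6), 210), -1)) = Mul(-73699, Pow(Mul(210, Add(Pow(6, 2), Mul(12, 4), Mul(6, 4, 6))), -1)) = Mul(-73699, Pow(Mul(210, Add(36, 48, 144)), -1)) = Mul(-73699, Pow(Mul(210, 228), -1)) = Mul(-73699, Pow(47880, -1)) = Mul(-73699, Rational(1, 47880)) = Rational(-73699, 47880)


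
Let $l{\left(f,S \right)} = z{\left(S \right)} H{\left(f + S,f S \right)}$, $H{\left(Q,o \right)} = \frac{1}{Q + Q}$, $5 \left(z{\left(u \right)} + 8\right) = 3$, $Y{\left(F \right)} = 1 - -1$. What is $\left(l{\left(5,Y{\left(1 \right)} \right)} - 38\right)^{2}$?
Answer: $\frac{7273809}{4900} \approx 1484.5$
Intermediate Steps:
$Y{\left(F \right)} = 2$ ($Y{\left(F \right)} = 1 + 1 = 2$)
$z{\left(u \right)} = - \frac{37}{5}$ ($z{\left(u \right)} = -8 + \frac{1}{5} \cdot 3 = -8 + \frac{3}{5} = - \frac{37}{5}$)
$H{\left(Q,o \right)} = \frac{1}{2 Q}$
$l{\left(f,S \right)} = - \frac{37}{10 \left(S + f\right)}$ ($l{\left(f,S \right)} = - \frac{37 \frac{1}{2 \left(f + S\right)}}{5} = - \frac{37 \frac{1}{2 \left(S + f\right)}}{5} = - \frac{37}{10 \left(S + f\right)}$)
$\left(l{\left(5,Y{\left(1 \right)} \right)} - 38\right)^{2} = \left(- \frac{37}{10 \cdot 2 + 10 \cdot 5} - 38\right)^{2} = \left(- \frac{37}{20 + 50} - 38\right)^{2} = \left(- \frac{37}{70} - 38\right)^{2} = \left(- \frac{2697}{70}\right)^{2} = \frac{7273809}{4900}$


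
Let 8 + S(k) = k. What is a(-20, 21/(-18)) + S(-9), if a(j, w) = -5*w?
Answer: -67/6 ≈ -11.167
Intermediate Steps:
S(k) = -8 + k
a(-20, 21/(-18)) + S(-9) = -105/(-18) + (-8 - 9) = -105*(-1)/18 - 17 = -5*(-7/6) - 17 = 35/6 - 17 = -67/6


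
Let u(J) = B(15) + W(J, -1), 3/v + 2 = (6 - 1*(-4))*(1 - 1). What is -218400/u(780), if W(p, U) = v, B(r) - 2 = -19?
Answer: 436800/37 ≈ 11805.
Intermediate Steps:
B(r) = -17 (B(r) = 2 - 19 = -17)
v = -3/2 (v = 3/(-2 + (6 - 1*(-4))*(1 - 1)) = 3/(-2 + (6 + 4)*0) = 3/(-2 + 10*0) = 3/(-2 + 0) = 3/(-2) = 3*(-½) = -3/2 ≈ -1.5000)
W(p, U) = -3/2
u(J) = -37/2 (u(J) = -17 - 3/2 = -37/2)
-218400/u(780) = -218400/(-37/2) = -218400*(-2/37) = 436800/37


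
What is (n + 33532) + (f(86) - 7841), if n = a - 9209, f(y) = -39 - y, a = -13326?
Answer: 3031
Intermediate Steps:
n = -22535 (n = -13326 - 9209 = -22535)
(n + 33532) + (f(86) - 7841) = (-22535 + 33532) + ((-39 - 1*86) - 7841) = 10997 + ((-39 - 86) - 7841) = 10997 + (-125 - 7841) = 10997 - 7966 = 3031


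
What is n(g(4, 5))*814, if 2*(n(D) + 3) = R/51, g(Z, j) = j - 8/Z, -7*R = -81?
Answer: -279609/119 ≈ -2349.7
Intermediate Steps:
R = 81/7 (R = -1/7*(-81) = 81/7 ≈ 11.571)
n(D) = -687/238 (n(D) = -3 + ((81/7)/51)/2 = -3 + ((81/7)*(1/51))/2 = -3 + (1/2)*(27/119) = -3 + 27/238 = -687/238)
n(g(4, 5))*814 = -687/238*814 = -279609/119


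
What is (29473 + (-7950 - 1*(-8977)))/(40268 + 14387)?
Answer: 6100/10931 ≈ 0.55805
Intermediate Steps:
(29473 + (-7950 - 1*(-8977)))/(40268 + 14387) = (29473 + (-7950 + 8977))/54655 = (29473 + 1027)*(1/54655) = 30500*(1/54655) = 6100/10931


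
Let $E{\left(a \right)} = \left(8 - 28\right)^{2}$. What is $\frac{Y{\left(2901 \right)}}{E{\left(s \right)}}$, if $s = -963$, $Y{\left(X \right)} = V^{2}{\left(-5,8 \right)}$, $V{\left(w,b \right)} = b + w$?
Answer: $\frac{9}{400} \approx 0.0225$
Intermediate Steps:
$Y{\left(X \right)} = 9$ ($Y{\left(X \right)} = \left(8 - 5\right)^{2} = 3^{2} = 9$)
$E{\left(a \right)} = 400$ ($E{\left(a \right)} = \left(-20\right)^{2} = 400$)
$\frac{Y{\left(2901 \right)}}{E{\left(s \right)}} = \frac{9}{400}$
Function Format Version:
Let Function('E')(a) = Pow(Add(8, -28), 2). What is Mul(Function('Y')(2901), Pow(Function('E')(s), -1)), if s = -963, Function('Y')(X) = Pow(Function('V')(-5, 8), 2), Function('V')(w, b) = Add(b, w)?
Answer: Rational(9, 400) ≈ 0.022500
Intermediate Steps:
Function('Y')(X) = 9 (Function('Y')(X) = Pow(Add(8, -5), 2) = Pow(3, 2) = 9)
Function('E')(a) = 400 (Function('E')(a) = Pow(-20, 2) = 400)
Mul(Function('Y')(2901), Pow(Function('E')(s), -1)) = Mul(9, Pow(400, -1)) = Mul(9, Rational(1, 400)) = Rational(9, 400)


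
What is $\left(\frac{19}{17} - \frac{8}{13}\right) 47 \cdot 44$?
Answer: $\frac{229548}{221} \approx 1038.7$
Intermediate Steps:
$\left(\frac{19}{17} - \frac{8}{13}\right) 47 \cdot 44 = \frac{111}{221} \cdot 47 \cdot 44 = \frac{5217}{221} \cdot 44 = \frac{229548}{221}$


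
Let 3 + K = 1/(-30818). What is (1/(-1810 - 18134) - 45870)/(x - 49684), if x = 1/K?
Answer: 84580726084855/91614061117872 ≈ 0.92323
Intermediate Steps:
K = -92455/30818 (K = -3 + 1/(-30818) = -3 - 1/30818 = -92455/30818 ≈ -3.0000)
x = -30818/92455 (x = 1/(-92455/30818) = -30818/92455 ≈ -0.33333)
(1/(-1810 - 18134) - 45870)/(x - 49684) = (1/(-1810 - 18134) - 45870)/(-30818/92455 - 49684) = (1/(-19944) - 45870)/(-4593565038/92455) = (-1/19944 - 45870)*(-92455/4593565038) = -914831281/19944*(-92455/4593565038) = 84580726084855/91614061117872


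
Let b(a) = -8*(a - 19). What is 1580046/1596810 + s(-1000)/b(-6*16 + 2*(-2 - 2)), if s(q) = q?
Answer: -875932/32734605 ≈ -0.026759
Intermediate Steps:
b(a) = 152 - 8*a (b(a) = -8*(-19 + a) = 152 - 8*a)
1580046/1596810 + s(-1000)/b(-6*16 + 2*(-2 - 2)) = 1580046/1596810 - 1000/(152 - 8*(-6*16 + 2*(-2 - 2))) = 1580046*(1/1596810) - 1000/(152 - 8*(-96 + 2*(-4))) = 263341/266135 - 1000/(152 - 8*(-96 - 8)) = 263341/266135 - 1000/(152 - 8*(-104)) = 263341/266135 - 1000/(152 + 832) = 263341/266135 - 1000/984 = 263341/266135 - 1000*1/984 = 263341/266135 - 125/123 = -875932/32734605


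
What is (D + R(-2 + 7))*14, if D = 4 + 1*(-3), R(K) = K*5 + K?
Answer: 434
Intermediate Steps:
R(K) = 6*K (R(K) = 5*K + K = 6*K)
D = 1 (D = 4 - 3 = 1)
(D + R(-2 + 7))*14 = (1 + 6*(-2 + 7))*14 = (1 + 6*5)*14 = (1 + 30)*14 = 31*14 = 434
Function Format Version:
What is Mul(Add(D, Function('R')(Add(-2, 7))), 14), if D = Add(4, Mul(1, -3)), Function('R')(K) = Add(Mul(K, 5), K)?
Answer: 434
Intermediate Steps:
Function('R')(K) = Mul(6, K) (Function('R')(K) = Add(Mul(5, K), K) = Mul(6, K))
D = 1 (D = Add(4, -3) = 1)
Mul(Add(D, Function('R')(Add(-2, 7))), 14) = Mul(Add(1, Mul(6, Add(-2, 7))), 14) = Mul(Add(1, Mul(6, 5)), 14) = Mul(Add(1, 30), 14) = Mul(31, 14) = 434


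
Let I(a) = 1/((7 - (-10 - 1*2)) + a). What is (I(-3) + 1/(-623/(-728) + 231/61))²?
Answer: 17149735849/222074677504 ≈ 0.077225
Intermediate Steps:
I(a) = 1/(19 + a) (I(a) = 1/((7 - (-10 - 2)) + a) = 1/((7 - 1*(-12)) + a) = 1/((7 + 12) + a) = 1/(19 + a))
(I(-3) + 1/(-623/(-728) + 231/61))² = (1/(19 - 3) + 1/(-623/(-728) + 231/61))² = (1/16 + 1/(-623*(-1/728) + 231*(1/61)))² = (1/16 + 1/(89/104 + 231/61))² = (1/16 + 1/(29453/6344))² = (1/16 + 6344/29453)² = (130957/471248)² = 17149735849/222074677504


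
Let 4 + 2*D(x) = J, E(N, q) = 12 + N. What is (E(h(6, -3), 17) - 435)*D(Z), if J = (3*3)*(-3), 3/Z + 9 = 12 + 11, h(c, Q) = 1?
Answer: 6541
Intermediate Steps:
Z = 3/14 (Z = 3/(-9 + (12 + 11)) = 3/(-9 + 23) = 3/14 ≈ 0.21429)
J = -27 (J = 9*(-3) = -27)
D(x) = -31/2 (D(x) = -2 + (½)*(-27) = -2 - 27/2 = -31/2)
(E(h(6, -3), 17) - 435)*D(Z) = ((12 + 1) - 435)*(-31/2) = (13 - 435)*(-31/2) = -422*(-31/2) = 6541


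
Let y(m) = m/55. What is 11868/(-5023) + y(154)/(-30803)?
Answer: -1827920342/773617345 ≈ -2.3628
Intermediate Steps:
y(m) = m/55 (y(m) = m*(1/55) = m/55)
11868/(-5023) + y(154)/(-30803) = 11868/(-5023) + ((1/55)*154)/(-30803) = 11868*(-1/5023) + (14/5)*(-1/30803) = -11868/5023 - 14/154015 = -1827920342/773617345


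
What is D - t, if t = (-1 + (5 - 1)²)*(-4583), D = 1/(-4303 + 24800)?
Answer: 1409066266/20497 ≈ 68745.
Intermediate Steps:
D = 1/20497 ≈ 4.8788e-5
t = -68745 (t = (-1 + 4²)*(-4583) = (-1 + 16)*(-4583) = 15*(-4583) = -68745)
D - t = 1/20497 - 1*(-68745) = 1/20497 + 68745 = 1409066266/20497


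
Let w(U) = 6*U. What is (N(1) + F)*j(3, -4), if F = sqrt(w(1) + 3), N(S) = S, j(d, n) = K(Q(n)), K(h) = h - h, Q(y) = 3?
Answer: 0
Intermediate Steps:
K(h) = 0
j(d, n) = 0
F = 3 (F = sqrt(6*1 + 3) = sqrt(6 + 3) = sqrt(9) = 3)
(N(1) + F)*j(3, -4) = (1 + 3)*0 = 4*0 = 0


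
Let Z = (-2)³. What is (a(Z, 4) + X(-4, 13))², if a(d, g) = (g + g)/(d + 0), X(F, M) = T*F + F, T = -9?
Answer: 961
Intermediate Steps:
Z = -8
X(F, M) = -8*F (X(F, M) = -9*F + F = -8*F)
a(d, g) = 2*g/d (a(d, g) = (2*g)/d = 2*g/d)
(a(Z, 4) + X(-4, 13))² = (2*4/(-8) - 8*(-4))² = (2*4*(-⅛) + 32)² = (-1 + 32)² = 31² = 961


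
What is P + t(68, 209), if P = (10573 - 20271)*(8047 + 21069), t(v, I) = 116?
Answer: -282366852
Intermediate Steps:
P = -282366968 (P = -9698*29116 = -282366968)
P + t(68, 209) = -282366968 + 116 = -282366852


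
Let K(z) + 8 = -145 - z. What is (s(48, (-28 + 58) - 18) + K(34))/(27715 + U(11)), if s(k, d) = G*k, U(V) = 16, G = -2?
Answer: -283/27731 ≈ -0.010205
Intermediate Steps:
K(z) = -153 - z (K(z) = -8 + (-145 - z) = -153 - z)
s(k, d) = -2*k
(s(48, (-28 + 58) - 18) + K(34))/(27715 + U(11)) = (-2*48 + (-153 - 1*34))/(27715 + 16) = (-96 + (-153 - 34))/27731 = (-96 - 187)*(1/27731) = -283*1/27731 = -283/27731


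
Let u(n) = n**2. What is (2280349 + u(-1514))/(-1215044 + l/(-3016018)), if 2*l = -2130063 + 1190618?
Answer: -27581756051620/7329188210139 ≈ -3.7633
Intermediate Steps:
l = -939445/2 (l = (-2130063 + 1190618)/2 = (1/2)*(-939445) = -939445/2 ≈ -4.6972e+5)
(2280349 + u(-1514))/(-1215044 + l/(-3016018)) = (2280349 + (-1514)**2)/(-1215044 - 939445/2/(-3016018)) = (2280349 + 2292196)/(-1215044 - 939445/2*(-1/3016018)) = 4572545/(-1215044 + 939445/6032036) = 4572545/(-7329188210139/6032036) = 4572545*(-6032036/7329188210139) = -27581756051620/7329188210139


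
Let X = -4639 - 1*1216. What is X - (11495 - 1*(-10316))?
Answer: -27666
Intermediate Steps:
X = -5855 (X = -4639 - 1216 = -5855)
X - (11495 - 1*(-10316)) = -5855 - (11495 - 1*(-10316)) = -5855 - (11495 + 10316) = -5855 - 1*21811 = -5855 - 21811 = -27666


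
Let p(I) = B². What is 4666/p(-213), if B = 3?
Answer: 4666/9 ≈ 518.44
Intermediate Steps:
p(I) = 9 (p(I) = 3² = 9)
4666/p(-213) = 4666/9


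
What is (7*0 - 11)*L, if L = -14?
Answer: 154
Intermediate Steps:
(7*0 - 11)*L = (7*0 - 11)*(-14) = (0 - 11)*(-14) = -11*(-14) = 154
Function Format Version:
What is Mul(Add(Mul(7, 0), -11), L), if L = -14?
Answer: 154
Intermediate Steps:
Mul(Add(Mul(7, 0), -11), L) = Mul(Add(Mul(7, 0), -11), -14) = Mul(Add(0, -11), -14) = Mul(-11, -14) = 154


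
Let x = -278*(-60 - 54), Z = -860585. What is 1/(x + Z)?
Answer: -1/828893 ≈ -1.2064e-6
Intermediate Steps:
x = 31692 (x = -278*(-114) = 31692)
1/(x + Z) = 1/(31692 - 860585) = 1/(-828893) = -1/828893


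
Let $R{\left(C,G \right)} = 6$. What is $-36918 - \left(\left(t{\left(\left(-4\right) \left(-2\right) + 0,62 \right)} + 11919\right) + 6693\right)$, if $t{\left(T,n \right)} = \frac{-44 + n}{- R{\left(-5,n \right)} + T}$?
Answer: $-55539$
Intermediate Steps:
$t{\left(T,n \right)} = \frac{-44 + n}{-6 + T}$ ($t{\left(T,n \right)} = \frac{-44 + n}{\left(-1\right) 6 + T} = \frac{-44 + n}{-6 + T}$)
$-36918 - \left(\left(t{\left(\left(-4\right) \left(-2\right) + 0,62 \right)} + 11919\right) + 6693\right) = -36918 - \left(\left(\frac{-44 + 62}{-6 + \left(\left(-4\right) \left(-2\right) + 0\right)} + 11919\right) + 6693\right) = -36918 - \left(\left(\frac{1}{-6 + \left(8 + 0\right)} 18 + 11919\right) + 6693\right) = -36918 - \left(\left(\frac{1}{-6 + 8} \cdot 18 + 11919\right) + 6693\right) = -36918 - \left(\left(\frac{1}{2} \cdot 18 + 11919\right) + 6693\right) = -36918 - \left(\left(9 + 11919\right) + 6693\right) = -36918 - \left(11928 + 6693\right) = -36918 - 18621 = -55539$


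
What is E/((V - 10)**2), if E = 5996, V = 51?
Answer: 5996/1681 ≈ 3.5669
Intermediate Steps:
E/((V - 10)**2) = 5996/((51 - 10)**2) = 5996/(41**2) = 5996/1681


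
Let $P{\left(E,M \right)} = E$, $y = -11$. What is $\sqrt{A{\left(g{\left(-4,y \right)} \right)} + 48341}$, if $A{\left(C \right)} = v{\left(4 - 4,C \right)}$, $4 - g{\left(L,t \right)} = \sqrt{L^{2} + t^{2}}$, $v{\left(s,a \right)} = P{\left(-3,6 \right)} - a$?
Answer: $\sqrt{48334 + \sqrt{137}} \approx 219.88$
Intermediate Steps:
$v{\left(s,a \right)} = -3 - a$
$g{\left(L,t \right)} = 4 - \sqrt{L^{2} + t^{2}}$
$A{\left(C \right)} = -3 - C$
$\sqrt{A{\left(g{\left(-4,y \right)} \right)} + 48341} = \sqrt{\left(-3 - \left(4 - \sqrt{\left(-4\right)^{2} + \left(-11\right)^{2}}\right)\right) + 48341} = \sqrt{\left(-3 - \left(4 - \sqrt{16 + 121}\right)\right) + 48341} = \sqrt{\left(-3 - \left(4 - \sqrt{137}\right)\right) + 48341} = \sqrt{\left(-7 + \sqrt{137}\right) + 48341} = \sqrt{48334 + \sqrt{137}}$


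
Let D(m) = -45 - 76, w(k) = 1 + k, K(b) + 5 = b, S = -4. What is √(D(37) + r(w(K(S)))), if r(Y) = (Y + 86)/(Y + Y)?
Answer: I*√2014/4 ≈ 11.219*I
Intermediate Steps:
K(b) = -5 + b
D(m) = -121
r(Y) = (86 + Y)/(2*Y) (r(Y) = (86 + Y)/((2*Y)) = (86 + Y)*(1/(2*Y)) = (86 + Y)/(2*Y))
√(D(37) + r(w(K(S)))) = √(-121 + (86 + (1 + (-5 - 4)))/(2*(1 + (-5 - 4)))) = √(-121 + (86 + (1 - 9))/(2*(1 - 9))) = √(-121 + (½)*(86 - 8)/(-8)) = √(-121 + (½)*(-⅛)*78) = √(-121 - 39/8) = √(-1007/8) = I*√2014/4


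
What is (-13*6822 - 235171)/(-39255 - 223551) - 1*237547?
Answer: -62428453025/262806 ≈ -2.3755e+5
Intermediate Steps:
(-13*6822 - 235171)/(-39255 - 223551) - 1*237547 = (-88686 - 235171)/(-262806) - 237547 = -323857*(-1/262806) - 237547 = 323857/262806 - 237547 = -62428453025/262806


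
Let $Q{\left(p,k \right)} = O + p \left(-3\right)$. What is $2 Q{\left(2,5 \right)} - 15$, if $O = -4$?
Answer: $-35$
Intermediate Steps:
$Q{\left(p,k \right)} = -4 - 3 p$ ($Q{\left(p,k \right)} = -4 + p \left(-3\right) = -4 - 3 p$)
$2 Q{\left(2,5 \right)} - 15 = 2 \left(-4 - 6\right) - 15 = 2 \left(-10\right) - 15 = -20 - 15 = -35$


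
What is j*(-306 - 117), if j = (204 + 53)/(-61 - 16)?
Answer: 108711/77 ≈ 1411.8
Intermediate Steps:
j = -257/77 (j = 257/(-77) = 257*(-1/77) = -257/77 ≈ -3.3377)
j*(-306 - 117) = -257*(-306 - 117)/77 = -257/77*(-423) = 108711/77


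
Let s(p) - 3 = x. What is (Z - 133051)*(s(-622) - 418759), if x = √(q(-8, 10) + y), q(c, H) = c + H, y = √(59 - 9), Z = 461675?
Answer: -137613271744 + 328624*√(2 + 5*√2) ≈ -1.3761e+11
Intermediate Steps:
y = 5*√2 (y = √50 = 5*√2 ≈ 7.0711)
q(c, H) = H + c
x = √(2 + 5*√2) (x = √((10 - 8) + 5*√2) = √(2 + 5*√2) ≈ 3.0118)
s(p) = 3 + √(2 + 5*√2)
(Z - 133051)*(s(-622) - 418759) = (461675 - 133051)*((3 + √(2 + 5*√2)) - 418759) = 328624*(-418756 + √(2 + 5*√2)) = -137613271744 + 328624*√(2 + 5*√2)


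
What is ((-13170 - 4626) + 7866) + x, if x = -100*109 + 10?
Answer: -20820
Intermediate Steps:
x = -10890 (x = -10900 + 10 = -10890)
((-13170 - 4626) + 7866) + x = ((-13170 - 4626) + 7866) - 10890 = (-17796 + 7866) - 10890 = -9930 - 10890 = -20820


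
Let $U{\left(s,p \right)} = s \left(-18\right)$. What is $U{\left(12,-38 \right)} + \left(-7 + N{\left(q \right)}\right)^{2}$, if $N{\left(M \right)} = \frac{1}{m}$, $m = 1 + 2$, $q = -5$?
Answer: $- \frac{1544}{9} \approx -171.56$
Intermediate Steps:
$m = 3$
$U{\left(s,p \right)} = - 18 s$
$N{\left(M \right)} = \frac{1}{3}$
$U{\left(12,-38 \right)} + \left(-7 + N{\left(q \right)}\right)^{2} = \left(-18\right) 12 + \left(-7 + \frac{1}{3}\right)^{2} = -216 + \left(- \frac{20}{3}\right)^{2} = -216 + \frac{400}{9} = - \frac{1544}{9}$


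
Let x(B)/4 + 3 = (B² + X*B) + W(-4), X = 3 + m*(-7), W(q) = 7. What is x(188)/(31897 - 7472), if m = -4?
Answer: 164704/24425 ≈ 6.7433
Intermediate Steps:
X = 31 (X = 3 - 4*(-7) = 3 + 28 = 31)
x(B) = 16 + 4*B² + 124*B (x(B) = -12 + 4*((B² + 31*B) + 7) = -12 + 4*(7 + B² + 31*B) = -12 + (28 + 4*B² + 124*B) = 16 + 4*B² + 124*B)
x(188)/(31897 - 7472) = (16 + 4*188² + 124*188)/(31897 - 7472) = (16 + 4*35344 + 23312)/24425 = (16 + 141376 + 23312)*(1/24425) = 164704*(1/24425) = 164704/24425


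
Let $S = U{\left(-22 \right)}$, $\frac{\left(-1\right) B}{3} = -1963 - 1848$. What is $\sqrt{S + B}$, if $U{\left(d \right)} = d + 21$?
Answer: $2 \sqrt{2858} \approx 106.92$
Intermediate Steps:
$B = 11433$ ($B = - 3 \left(-1963 - 1848\right) = \left(-3\right) \left(-3811\right) = 11433$)
$U{\left(d \right)} = 21 + d$
$S = -1$ ($S = 21 - 22 = -1$)
$\sqrt{S + B} = \sqrt{-1 + 11433} = \sqrt{11432} = 2 \sqrt{2858}$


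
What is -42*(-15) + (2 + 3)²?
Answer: 655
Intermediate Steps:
-42*(-15) + (2 + 3)² = 630 + 5² = 630 + 25 = 655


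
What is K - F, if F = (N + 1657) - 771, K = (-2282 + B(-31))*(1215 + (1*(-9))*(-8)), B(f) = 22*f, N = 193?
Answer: -3815747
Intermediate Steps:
K = -3814668 (K = (-2282 + 22*(-31))*(1215 + (1*(-9))*(-8)) = (-2282 - 682)*(1215 - 9*(-8)) = -2964*(1215 + 72) = -2964*1287 = -3814668)
F = 1079 (F = (193 + 1657) - 771 = 1850 - 771 = 1079)
K - F = -3814668 - 1*1079 = -3814668 - 1079 = -3815747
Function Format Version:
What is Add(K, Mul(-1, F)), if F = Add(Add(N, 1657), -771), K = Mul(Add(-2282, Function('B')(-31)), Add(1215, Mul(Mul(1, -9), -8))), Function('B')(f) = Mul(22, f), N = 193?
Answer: -3815747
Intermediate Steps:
K = -3814668 (K = Mul(Add(-2282, Mul(22, -31)), Add(1215, Mul(Mul(1, -9), -8))) = Mul(Add(-2282, -682), Add(1215, Mul(-9, -8))) = Mul(-2964, Add(1215, 72)) = Mul(-2964, 1287) = -3814668)
F = 1079 (F = Add(Add(193, 1657), -771) = Add(1850, -771) = 1079)
Add(K, Mul(-1, F)) = Add(-3814668, Mul(-1, 1079)) = Add(-3814668, -1079) = -3815747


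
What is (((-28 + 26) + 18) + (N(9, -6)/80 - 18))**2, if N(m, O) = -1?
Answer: 25921/6400 ≈ 4.0502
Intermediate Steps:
(((-28 + 26) + 18) + (N(9, -6)/80 - 18))**2 = (((-28 + 26) + 18) + (-1/80 - 18))**2 = ((-2 + 18) + (-1*1/80 - 18))**2 = (16 + (-1/80 - 18))**2 = (16 - 1441/80)**2 = (-161/80)**2 = 25921/6400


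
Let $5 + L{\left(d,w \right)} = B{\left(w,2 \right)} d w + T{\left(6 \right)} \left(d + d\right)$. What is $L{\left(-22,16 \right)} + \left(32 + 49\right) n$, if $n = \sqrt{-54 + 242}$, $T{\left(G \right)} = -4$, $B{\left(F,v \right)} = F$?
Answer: $-5461 + 162 \sqrt{47} \approx -4350.4$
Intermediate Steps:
$L{\left(d,w \right)} = -5 - 8 d + d w^{2}$ ($L{\left(d,w \right)} = -5 + \left(w d w - 4 \left(d + d\right)\right) = -5 - \left(- d w w + 4 \cdot 2 d\right) = -5 + \left(d w^{2} - 8 d\right) = -5 + \left(- 8 d + d w^{2}\right) = -5 - 8 d + d w^{2}$)
$n = 2 \sqrt{47}$ ($n = \sqrt{188} = 2 \sqrt{47} \approx 13.711$)
$L{\left(-22,16 \right)} + \left(32 + 49\right) n = \left(-5 - -176 - 22 \cdot 16^{2}\right) + \left(32 + 49\right) 2 \sqrt{47} = \left(-5 + 176 - 5632\right) + 81 \cdot 2 \sqrt{47} = \left(-5 + 176 - 5632\right) + 162 \sqrt{47} = -5461 + 162 \sqrt{47}$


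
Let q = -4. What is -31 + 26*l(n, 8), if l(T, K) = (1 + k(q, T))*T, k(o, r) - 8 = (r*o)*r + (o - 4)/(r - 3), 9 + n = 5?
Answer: 38991/7 ≈ 5570.1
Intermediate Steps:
n = -4 (n = -9 + 5 = -4)
k(o, r) = 8 + o*r² + (-4 + o)/(-3 + r) (k(o, r) = 8 + ((r*o)*r + (o - 4)/(r - 3)) = 8 + ((o*r)*r + (-4 + o)/(-3 + r)) = 8 + (o*r² + (-4 + o)/(-3 + r)) = 8 + o*r² + (-4 + o)/(-3 + r))
l(T, K) = T*(1 + (-32 - 4*T³ + 8*T + 12*T²)/(-3 + T)) (l(T, K) = (1 + (-28 - 4 + 8*T - 4*T³ - 3*(-4)*T²)/(-3 + T))*T = (1 + (-28 - 4 + 8*T - 4*T³ + 12*T²)/(-3 + T))*T = (1 + (-32 - 4*T³ + 8*T + 12*T²)/(-3 + T))*T = T*(1 + (-32 - 4*T³ + 8*T + 12*T²)/(-3 + T)))
-31 + 26*l(n, 8) = -31 + 26*(-4*(-35 - 4*(-4)³ + 9*(-4) + 12*(-4)²)/(-3 - 4)) = -31 + 26*(-4*(-35 - 4*(-64) - 36 + 12*16)/(-7)) = -31 + 26*(-4*(-⅐)*(-35 + 256 - 36 + 192)) = -31 + 26*(-4*(-⅐)*377) = -31 + 26*(1508/7) = -31 + 39208/7 = 38991/7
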